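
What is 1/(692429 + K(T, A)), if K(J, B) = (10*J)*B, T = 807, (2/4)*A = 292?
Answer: 1/5405309 ≈ 1.8500e-7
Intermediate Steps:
A = 584 (A = 2*292 = 584)
K(J, B) = 10*B*J
1/(692429 + K(T, A)) = 1/(692429 + 10*584*807) = 1/(692429 + 4712880) = 1/5405309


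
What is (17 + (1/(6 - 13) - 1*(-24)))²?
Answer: 81796/49 ≈ 1669.3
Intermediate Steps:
(17 + (1/(6 - 13) - 1*(-24)))² = (17 + (1/(-7) + 24))² = (17 + (-⅐ + 24))² = (17 + 167/7)² = (286/7)² = 81796/49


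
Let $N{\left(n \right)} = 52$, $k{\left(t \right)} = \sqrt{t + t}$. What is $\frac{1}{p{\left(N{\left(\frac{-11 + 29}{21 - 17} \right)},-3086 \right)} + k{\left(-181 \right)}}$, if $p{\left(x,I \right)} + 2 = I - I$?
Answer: $- \frac{1}{183} - \frac{i \sqrt{362}}{366} \approx -0.0054645 - 0.051984 i$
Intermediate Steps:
$k{\left(t \right)} = \sqrt{2} \sqrt{t}$ ($k{\left(t \right)} = \sqrt{2 t} = \sqrt{2} \sqrt{t}$)
$p{\left(x,I \right)} = -2$ ($p{\left(x,I \right)} = -2 + \left(I - I\right) = -2 + 0 = -2$)
$\frac{1}{p{\left(N{\left(\frac{-11 + 29}{21 - 17} \right)},-3086 \right)} + k{\left(-181 \right)}} = \frac{1}{-2 + \sqrt{2} \sqrt{-181}} = \frac{1}{-2 + \sqrt{2} i \sqrt{181}} = \frac{1}{-2 + i \sqrt{362}}$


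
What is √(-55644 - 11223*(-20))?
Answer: 4*√10551 ≈ 410.87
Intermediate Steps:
√(-55644 - 11223*(-20)) = √(-55644 + 224460) = √168816 = 4*√10551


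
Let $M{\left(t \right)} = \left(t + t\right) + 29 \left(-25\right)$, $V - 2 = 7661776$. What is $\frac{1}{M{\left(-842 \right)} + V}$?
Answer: $\frac{1}{7659369} \approx 1.3056 \cdot 10^{-7}$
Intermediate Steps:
$V = 7661778$ ($V = 2 + 7661776 = 7661778$)
$M{\left(t \right)} = -725 + 2 t$ ($M{\left(t \right)} = 2 t - 725 = -725 + 2 t$)
$\frac{1}{M{\left(-842 \right)} + V} = \frac{1}{\left(-725 + 2 \left(-842\right)\right) + 7661778} = \frac{1}{\left(-725 - 1684\right) + 7661778} = \frac{1}{-2409 + 7661778} = \frac{1}{7659369}$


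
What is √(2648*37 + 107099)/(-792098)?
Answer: -5*√8203/792098 ≈ -0.00057171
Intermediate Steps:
√(2648*37 + 107099)/(-792098) = √(97976 + 107099)*(-1/792098) = √205075*(-1/792098) = (5*√8203)*(-1/792098) = -5*√8203/792098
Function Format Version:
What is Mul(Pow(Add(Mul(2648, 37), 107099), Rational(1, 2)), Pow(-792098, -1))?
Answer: Mul(Rational(-5, 792098), Pow(8203, Rational(1, 2))) ≈ -0.00057171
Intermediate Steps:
Mul(Pow(Add(Mul(2648, 37), 107099), Rational(1, 2)), Pow(-792098, -1)) = Mul(Pow(Add(97976, 107099), Rational(1, 2)), Rational(-1, 792098)) = Mul(Pow(205075, Rational(1, 2)), Rational(-1, 792098)) = Mul(Mul(5, Pow(8203, Rational(1, 2))), Rational(-1, 792098)) = Mul(Rational(-5, 792098), Pow(8203, Rational(1, 2)))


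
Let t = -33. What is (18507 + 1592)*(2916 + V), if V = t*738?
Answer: -430882362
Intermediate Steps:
V = -24354 (V = -33*738 = -24354)
(18507 + 1592)*(2916 + V) = (18507 + 1592)*(2916 - 24354) = 20099*(-21438) = -430882362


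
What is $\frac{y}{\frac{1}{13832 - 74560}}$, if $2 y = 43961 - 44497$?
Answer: $16275104$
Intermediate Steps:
$y = -268$ ($y = \frac{43961 - 44497}{2} = \frac{1}{2} \left(-536\right) = -268$)
$\frac{y}{\frac{1}{13832 - 74560}} = - \frac{268}{\frac{1}{13832 - 74560}} = - \frac{268}{\frac{1}{-60728}} = - \frac{268}{- \frac{1}{60728}} = \left(-268\right) \left(-60728\right) = 16275104$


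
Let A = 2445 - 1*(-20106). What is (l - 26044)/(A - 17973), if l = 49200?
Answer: 1654/327 ≈ 5.0581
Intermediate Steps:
A = 22551 (A = 2445 + 20106 = 22551)
(l - 26044)/(A - 17973) = (49200 - 26044)/(22551 - 17973) = 23156/4578 = 23156*(1/4578) = 1654/327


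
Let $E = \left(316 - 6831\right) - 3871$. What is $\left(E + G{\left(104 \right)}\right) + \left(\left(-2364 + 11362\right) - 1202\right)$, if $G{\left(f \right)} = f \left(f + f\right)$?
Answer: $19042$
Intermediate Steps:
$G{\left(f \right)} = 2 f^{2}$ ($G{\left(f \right)} = f 2 f = 2 f^{2}$)
$E = -10386$ ($E = -6515 - 3871 = -10386$)
$\left(E + G{\left(104 \right)}\right) + \left(\left(-2364 + 11362\right) - 1202\right) = \left(-10386 + 2 \cdot 104^{2}\right) + \left(\left(-2364 + 11362\right) - 1202\right) = \left(-10386 + 2 \cdot 10816\right) + \left(8998 - 1202\right) = \left(-10386 + 21632\right) + 7796 = 11246 + 7796 = 19042$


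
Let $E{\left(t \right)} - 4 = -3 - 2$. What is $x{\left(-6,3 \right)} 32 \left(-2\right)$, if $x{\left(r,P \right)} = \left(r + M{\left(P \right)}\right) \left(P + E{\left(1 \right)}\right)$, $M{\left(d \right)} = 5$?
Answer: $128$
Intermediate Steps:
$E{\left(t \right)} = -1$ ($E{\left(t \right)} = 4 - 5 = -1$)
$x{\left(r,P \right)} = \left(-1 + P\right) \left(5 + r\right)$ ($x{\left(r,P \right)} = \left(r + 5\right) \left(P - 1\right) = \left(5 + r\right) \left(-1 + P\right) = \left(-1 + P\right) \left(5 + r\right)$)
$x{\left(-6,3 \right)} 32 \left(-2\right) = \left(-5 - -6 + 5 \cdot 3 + 3 \left(-6\right)\right) 32 \left(-2\right) = \left(-5 + 6 + 15 - 18\right) 32 \left(-2\right) = \left(-2\right) 32 \left(-2\right) = \left(-64\right) \left(-2\right) = 128$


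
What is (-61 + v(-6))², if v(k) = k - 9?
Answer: 5776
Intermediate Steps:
v(k) = -9 + k
(-61 + v(-6))² = (-61 + (-9 - 6))² = (-61 - 15)² = (-76)² = 5776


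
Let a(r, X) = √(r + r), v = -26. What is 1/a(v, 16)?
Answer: -I*√13/26 ≈ -0.13867*I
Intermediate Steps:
a(r, X) = √2*√r (a(r, X) = √(2*r) = √2*√r)
1/a(v, 16) = 1/(√2*√(-26)) = 1/(√2*(I*√26)) = 1/(2*I*√13) = -I*√13/26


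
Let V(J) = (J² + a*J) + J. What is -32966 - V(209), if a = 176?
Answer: -113640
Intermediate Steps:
V(J) = J² + 177*J (V(J) = (J² + 176*J) + J = J² + 177*J)
-32966 - V(209) = -32966 - 209*(177 + 209) = -32966 - 209*386 = -32966 - 1*80674 = -32966 - 80674 = -113640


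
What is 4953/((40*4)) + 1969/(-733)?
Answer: 3315509/117280 ≈ 28.270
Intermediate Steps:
4953/((40*4)) + 1969/(-733) = 4953/160 + 1969*(-1/733) = 4953*(1/160) - 1969/733 = 4953/160 - 1969/733 = 3315509/117280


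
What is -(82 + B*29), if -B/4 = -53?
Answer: -6230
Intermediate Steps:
B = 212 (B = -4*(-53) = 212)
-(82 + B*29) = -(82 + 212*29) = -(82 + 6148) = -1*6230 = -6230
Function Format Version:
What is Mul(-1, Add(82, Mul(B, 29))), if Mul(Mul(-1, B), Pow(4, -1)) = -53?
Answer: -6230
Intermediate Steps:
B = 212 (B = Mul(-4, -53) = 212)
Mul(-1, Add(82, Mul(B, 29))) = Mul(-1, Add(82, Mul(212, 29))) = Mul(-1, Add(82, 6148)) = Mul(-1, 6230) = -6230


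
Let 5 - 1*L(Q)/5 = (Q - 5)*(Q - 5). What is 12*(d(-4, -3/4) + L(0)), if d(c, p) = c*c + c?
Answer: -1056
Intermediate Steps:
L(Q) = 25 - 5*(-5 + Q)² (L(Q) = 25 - 5*(Q - 5)*(Q - 5) = 25 - 5*(-5 + Q)*(-5 + Q) = 25 - 5*(-5 + Q)²)
d(c, p) = c + c² (d(c, p) = c² + c = c + c²)
12*(d(-4, -3/4) + L(0)) = 12*(-4*(1 - 4) + (25 - 5*(-5 + 0)²)) = 12*(-4*(-3) + (25 - 5*(-5)²)) = 12*(12 + (25 - 5*25)) = 12*(12 + (25 - 125)) = 12*(12 - 100) = 12*(-88) = -1056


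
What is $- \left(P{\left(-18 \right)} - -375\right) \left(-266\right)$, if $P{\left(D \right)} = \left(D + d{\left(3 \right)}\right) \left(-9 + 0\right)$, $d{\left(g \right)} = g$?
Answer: $135660$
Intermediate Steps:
$P{\left(D \right)} = -27 - 9 D$ ($P{\left(D \right)} = \left(D + 3\right) \left(-9 + 0\right) = \left(3 + D\right) \left(-9\right) = -27 - 9 D$)
$- \left(P{\left(-18 \right)} - -375\right) \left(-266\right) = - \left(\left(-27 - -162\right) - -375\right) \left(-266\right) = - \left(\left(-27 + 162\right) + 375\right) \left(-266\right) = - \left(135 + 375\right) \left(-266\right) = - 510 \left(-266\right) = \left(-1\right) \left(-135660\right) = 135660$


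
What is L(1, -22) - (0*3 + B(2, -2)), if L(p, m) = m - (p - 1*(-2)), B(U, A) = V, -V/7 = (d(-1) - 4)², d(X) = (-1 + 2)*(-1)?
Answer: 150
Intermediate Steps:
d(X) = -1 (d(X) = 1*(-1) = -1)
V = -175 (V = -7*(-1 - 4)² = -7*(-5)² = -7*25 = -175)
B(U, A) = -175
L(p, m) = -2 + m - p (L(p, m) = m - (p + 2) = m - (2 + p) = m + (-2 - p) = -2 + m - p)
L(1, -22) - (0*3 + B(2, -2)) = (-2 - 22 - 1*1) - (0*3 - 175) = (-2 - 22 - 1) - (0 - 175) = -25 - 1*(-175) = -25 + 175 = 150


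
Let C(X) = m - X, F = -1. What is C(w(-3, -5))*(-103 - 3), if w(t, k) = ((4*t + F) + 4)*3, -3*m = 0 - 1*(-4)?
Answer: -8162/3 ≈ -2720.7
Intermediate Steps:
m = -4/3 (m = -(0 - 1*(-4))/3 = -(0 + 4)/3 = -⅓*4 = -4/3 ≈ -1.3333)
w(t, k) = 9 + 12*t (w(t, k) = ((4*t - 1) + 4)*3 = ((-1 + 4*t) + 4)*3 = (3 + 4*t)*3 = 9 + 12*t)
C(X) = -4/3 - X
C(w(-3, -5))*(-103 - 3) = (-4/3 - (9 + 12*(-3)))*(-103 - 3) = (-4/3 - (9 - 36))*(-106) = (-4/3 - 1*(-27))*(-106) = (-4/3 + 27)*(-106) = (77/3)*(-106) = -8162/3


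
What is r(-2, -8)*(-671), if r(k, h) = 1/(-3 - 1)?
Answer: 671/4 ≈ 167.75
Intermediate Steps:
r(k, h) = -¼ (r(k, h) = 1/(-4) = -¼)
r(-2, -8)*(-671) = -¼*(-671) = 671/4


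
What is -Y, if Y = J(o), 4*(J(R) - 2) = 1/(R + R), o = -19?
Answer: -303/152 ≈ -1.9934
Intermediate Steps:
J(R) = 2 + 1/(8*R) (J(R) = 2 + 1/(4*(R + R)) = 2 + 1/(4*((2*R))) = 2 + (1/(2*R))/4 = 2 + 1/(8*R))
Y = 303/152 (Y = 2 + (⅛)/(-19) = 2 + (⅛)*(-1/19) = 2 - 1/152 = 303/152 ≈ 1.9934)
-Y = -1*303/152 = -303/152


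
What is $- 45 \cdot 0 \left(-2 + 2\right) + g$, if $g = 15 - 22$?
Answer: $-7$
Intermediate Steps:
$g = -7$
$- 45 \cdot 0 \left(-2 + 2\right) + g = - 45 \cdot 0 \left(-2 + 2\right) - 7 = - 45 \cdot 0 \cdot 0 - 7 = \left(-45\right) 0 - 7 = 0 - 7 = -7$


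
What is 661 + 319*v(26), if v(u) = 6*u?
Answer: 50425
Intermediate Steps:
661 + 319*v(26) = 661 + 319*(6*26) = 661 + 319*156 = 661 + 49764 = 50425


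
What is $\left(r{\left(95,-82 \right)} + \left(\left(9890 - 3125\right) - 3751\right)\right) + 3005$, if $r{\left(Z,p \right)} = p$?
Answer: $5937$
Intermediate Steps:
$\left(r{\left(95,-82 \right)} + \left(\left(9890 - 3125\right) - 3751\right)\right) + 3005 = \left(-82 + \left(\left(9890 - 3125\right) - 3751\right)\right) + 3005 = \left(-82 + \left(6765 - 3751\right)\right) + 3005 = \left(-82 + 3014\right) + 3005 = 2932 + 3005 = 5937$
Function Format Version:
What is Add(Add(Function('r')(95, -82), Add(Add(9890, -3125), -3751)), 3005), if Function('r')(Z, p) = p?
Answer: 5937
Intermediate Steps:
Add(Add(Function('r')(95, -82), Add(Add(9890, -3125), -3751)), 3005) = Add(Add(-82, Add(Add(9890, -3125), -3751)), 3005) = Add(Add(-82, Add(6765, -3751)), 3005) = Add(Add(-82, 3014), 3005) = Add(2932, 3005) = 5937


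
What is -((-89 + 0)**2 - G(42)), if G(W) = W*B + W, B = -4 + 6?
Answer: -7795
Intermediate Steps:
B = 2
G(W) = 3*W (G(W) = W*2 + W = 2*W + W = 3*W)
-((-89 + 0)**2 - G(42)) = -((-89 + 0)**2 - 3*42) = -((-89)**2 - 1*126) = -(7921 - 126) = -1*7795 = -7795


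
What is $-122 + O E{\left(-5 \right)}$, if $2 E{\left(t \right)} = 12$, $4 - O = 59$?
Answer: $-452$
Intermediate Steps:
$O = -55$ ($O = 4 - 59 = -55$)
$E{\left(t \right)} = 6$ ($E{\left(t \right)} = \frac{1}{2} \cdot 12 = 6$)
$-122 + O E{\left(-5 \right)} = -122 - 330 = -452$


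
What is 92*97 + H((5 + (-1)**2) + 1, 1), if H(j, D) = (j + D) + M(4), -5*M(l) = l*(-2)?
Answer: 44668/5 ≈ 8933.6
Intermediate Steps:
M(l) = 2*l/5 (M(l) = -l*(-2)/5 = -(-2)*l/5 = 2*l/5)
H(j, D) = 8/5 + D + j (H(j, D) = (j + D) + (2/5)*4 = (D + j) + 8/5 = 8/5 + D + j)
92*97 + H((5 + (-1)**2) + 1, 1) = 92*97 + (8/5 + 1 + ((5 + (-1)**2) + 1)) = 8924 + (8/5 + 1 + ((5 + 1) + 1)) = 8924 + (8/5 + 1 + (6 + 1)) = 8924 + (8/5 + 1 + 7) = 8924 + 48/5 = 44668/5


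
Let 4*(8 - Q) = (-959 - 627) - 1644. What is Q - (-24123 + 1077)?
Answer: 47723/2 ≈ 23862.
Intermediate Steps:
Q = 1631/2 (Q = 8 - ((-959 - 627) - 1644)/4 = 8 - (-1586 - 1644)/4 = 8 - 1/4*(-3230) = 8 + 1615/2 = 1631/2 ≈ 815.50)
Q - (-24123 + 1077) = 1631/2 - (-24123 + 1077) = 1631/2 - 1*(-23046) = 1631/2 + 23046 = 47723/2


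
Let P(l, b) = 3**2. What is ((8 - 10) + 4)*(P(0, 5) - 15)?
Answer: -12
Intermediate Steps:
P(l, b) = 9
((8 - 10) + 4)*(P(0, 5) - 15) = ((8 - 10) + 4)*(9 - 15) = (-2 + 4)*(-6) = 2*(-6) = -12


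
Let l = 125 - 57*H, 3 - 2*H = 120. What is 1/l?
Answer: 2/6919 ≈ 0.00028906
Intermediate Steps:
H = -117/2 (H = 3/2 - ½*120 = 3/2 - 60 = -117/2 ≈ -58.500)
l = 6919/2 (l = 125 - 57*(-117/2) = 125 + 6669/2 = 6919/2 ≈ 3459.5)
1/l = 1/(6919/2) = 2/6919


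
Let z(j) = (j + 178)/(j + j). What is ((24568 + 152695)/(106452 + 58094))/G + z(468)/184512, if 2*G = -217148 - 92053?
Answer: -2363394595343/732229865062016256 ≈ -3.2277e-6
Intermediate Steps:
z(j) = (178 + j)/(2*j) (z(j) = (178 + j)/((2*j)) = (178 + j)*(1/(2*j)) = (178 + j)/(2*j))
G = -309201/2 (G = (-217148 - 92053)/2 = (½)*(-309201) = -309201/2 ≈ -1.5460e+5)
((24568 + 152695)/(106452 + 58094))/G + z(468)/184512 = ((24568 + 152695)/(106452 + 58094))/(-309201/2) + ((½)*(178 + 468)/468)/184512 = (177263/164546)*(-2/309201) + ((½)*(1/468)*646)*(1/184512) = (177263*(1/164546))*(-2/309201) + (323/468)*(1/184512) = (177263/164546)*(-2/309201) + 323/86351616 = -177263/25438893873 + 323/86351616 = -2363394595343/732229865062016256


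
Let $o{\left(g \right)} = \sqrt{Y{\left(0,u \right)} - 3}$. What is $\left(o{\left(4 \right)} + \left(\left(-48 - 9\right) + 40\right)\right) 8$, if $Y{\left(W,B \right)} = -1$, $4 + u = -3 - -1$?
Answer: $-136 + 16 i \approx -136.0 + 16.0 i$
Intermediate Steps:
$u = -6$ ($u = -4 - 2 = -6$)
$o{\left(g \right)} = 2 i$ ($o{\left(g \right)} = \sqrt{-1 - 3} = \sqrt{-4} = 2 i$)
$\left(o{\left(4 \right)} + \left(\left(-48 - 9\right) + 40\right)\right) 8 = \left(2 i + \left(\left(-48 - 9\right) + 40\right)\right) 8 = \left(2 i + \left(-57 + 40\right)\right) 8 = \left(2 i - 17\right) 8 = \left(-17 + 2 i\right) 8 = -136 + 16 i$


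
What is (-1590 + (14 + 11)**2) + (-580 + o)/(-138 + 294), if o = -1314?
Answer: -76217/78 ≈ -977.14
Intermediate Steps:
(-1590 + (14 + 11)**2) + (-580 + o)/(-138 + 294) = (-1590 + (14 + 11)**2) + (-580 - 1314)/(-138 + 294) = (-1590 + 25**2) - 1894/156 = (-1590 + 625) - 1894*1/156 = -965 - 947/78 = -76217/78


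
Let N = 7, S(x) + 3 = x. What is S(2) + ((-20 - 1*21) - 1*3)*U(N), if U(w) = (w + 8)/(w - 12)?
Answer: 131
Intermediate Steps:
S(x) = -3 + x
U(w) = (8 + w)/(-12 + w)
S(2) + ((-20 - 1*21) - 1*3)*U(N) = (-3 + 2) + ((-20 - 1*21) - 1*3)*((8 + 7)/(-12 + 7)) = -1 + ((-20 - 21) - 3)*(15/(-5)) = -1 + (-41 - 3)*(-⅕*15) = -1 - 44*(-3) = -1 + 132 = 131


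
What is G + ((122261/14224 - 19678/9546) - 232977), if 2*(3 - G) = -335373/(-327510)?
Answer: -287780569845097481/1235279510640 ≈ -2.3297e+5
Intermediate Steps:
G = 543229/218340 (G = 3 - (-335373)/(2*(-327510)) = 3 - (-335373)*(-1)/(2*327510) = 3 - ½*111791/109170 = 3 - 111791/218340 = 543229/218340 ≈ 2.4880)
G + ((122261/14224 - 19678/9546) - 232977) = 543229/218340 + ((122261/14224 - 19678/9546) - 232977) = 543229/218340 + ((122261*(1/14224) - 19678*1/9546) - 232977) = 543229/218340 + ((122261/14224 - 9839/4773) - 232977) = 543229/218340 + (443601817/67891152 - 232977) = 543229/218340 - 15816633317687/67891152 = -287780569845097481/1235279510640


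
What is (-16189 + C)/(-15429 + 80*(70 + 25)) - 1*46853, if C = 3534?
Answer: -366799482/7829 ≈ -46851.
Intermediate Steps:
(-16189 + C)/(-15429 + 80*(70 + 25)) - 1*46853 = (-16189 + 3534)/(-15429 + 80*(70 + 25)) - 1*46853 = -12655/(-15429 + 80*95) - 46853 = -12655/(-15429 + 7600) - 46853 = -12655/(-7829) - 46853 = -12655*(-1/7829) - 46853 = 12655/7829 - 46853 = -366799482/7829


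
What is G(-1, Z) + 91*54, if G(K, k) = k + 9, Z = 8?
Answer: 4931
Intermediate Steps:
G(K, k) = 9 + k
G(-1, Z) + 91*54 = (9 + 8) + 91*54 = 17 + 4914 = 4931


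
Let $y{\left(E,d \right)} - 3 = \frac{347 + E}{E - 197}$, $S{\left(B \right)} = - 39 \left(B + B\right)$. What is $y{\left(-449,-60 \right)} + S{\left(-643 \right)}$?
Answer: $\frac{952986}{19} \approx 50157.0$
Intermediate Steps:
$S{\left(B \right)} = - 78 B$ ($S{\left(B \right)} = - 39 \cdot 2 B = - 78 B$)
$y{\left(E,d \right)} = 3 + \frac{347 + E}{-197 + E}$ ($y{\left(E,d \right)} = 3 + \frac{347 + E}{E - 197} = 3 + \frac{347 + E}{-197 + E}$)
$y{\left(-449,-60 \right)} + S{\left(-643 \right)} = \frac{4 \left(-61 - 449\right)}{-197 - 449} - -50154 = 4 \frac{1}{-646} \left(-510\right) + 50154 = 4 \left(- \frac{1}{646}\right) \left(-510\right) + 50154 = \frac{60}{19} + 50154 = \frac{952986}{19}$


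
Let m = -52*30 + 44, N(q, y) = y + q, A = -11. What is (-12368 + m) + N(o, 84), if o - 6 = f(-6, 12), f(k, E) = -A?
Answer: -13783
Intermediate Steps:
f(k, E) = 11 (f(k, E) = -1*(-11) = 11)
o = 17 (o = 6 + 11 = 17)
N(q, y) = q + y
m = -1516 (m = -1560 + 44 = -1516)
(-12368 + m) + N(o, 84) = (-12368 - 1516) + (17 + 84) = -13884 + 101 = -13783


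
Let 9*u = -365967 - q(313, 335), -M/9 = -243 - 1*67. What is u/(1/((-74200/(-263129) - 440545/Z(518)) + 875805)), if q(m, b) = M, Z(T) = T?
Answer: -698045643764398695/19471546 ≈ -3.5850e+10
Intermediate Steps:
M = 2790 (M = -9*(-243 - 1*67) = -9*(-243 - 67) = -9*(-310) = 2790)
q(m, b) = 2790
u = -40973 (u = (-365967 - 1*2790)/9 = (-365967 - 2790)/9 = (⅑)*(-368757) = -40973)
u/(1/((-74200/(-263129) - 440545/Z(518)) + 875805)) = -40973/(1/((-74200/(-263129) - 440545/518) + 875805)) = -40973/(1/((-74200*(-1/263129) - 440545*1/518) + 875805)) = -40973/(1/((74200/263129 - 62935/74) + 875805)) = -40973/(1/(-16554532815/19471546 + 875805)) = -40973/(1/(17036722811715/19471546)) = -40973/19471546/17036722811715 = -40973*17036722811715/19471546 = -698045643764398695/19471546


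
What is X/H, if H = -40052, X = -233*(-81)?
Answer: -18873/40052 ≈ -0.47121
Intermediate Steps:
X = 18873
X/H = 18873/(-40052) = 18873*(-1/40052) = -18873/40052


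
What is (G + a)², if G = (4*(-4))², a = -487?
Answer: 53361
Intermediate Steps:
G = 256 (G = (-16)² = 256)
(G + a)² = (256 - 487)² = (-231)² = 53361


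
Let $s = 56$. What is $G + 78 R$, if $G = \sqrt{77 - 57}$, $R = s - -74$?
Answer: $10140 + 2 \sqrt{5} \approx 10144.0$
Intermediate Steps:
$R = 130$ ($R = 56 - -74 = 56 + 74 = 130$)
$G = 2 \sqrt{5}$ ($G = \sqrt{20} = 2 \sqrt{5} \approx 4.4721$)
$G + 78 R = 2 \sqrt{5} + 78 \cdot 130 = 2 \sqrt{5} + 10140 = 10140 + 2 \sqrt{5}$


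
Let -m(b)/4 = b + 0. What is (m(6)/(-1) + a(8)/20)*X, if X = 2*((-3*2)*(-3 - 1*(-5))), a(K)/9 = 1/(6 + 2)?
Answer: -11547/20 ≈ -577.35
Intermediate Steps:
m(b) = -4*b (m(b) = -4*(b + 0) = -4*b)
a(K) = 9/8 (a(K) = 9/(6 + 2) = 9/8)
X = -24 (X = 2*(-6*(-3 + 5)) = 2*(-6*2) = 2*(-12) = -24)
(m(6)/(-1) + a(8)/20)*X = (-4*6/(-1) + (9/8)/20)*(-24) = (-24*(-1) + (9/8)*(1/20))*(-24) = (24 + 9/160)*(-24) = (3849/160)*(-24) = -11547/20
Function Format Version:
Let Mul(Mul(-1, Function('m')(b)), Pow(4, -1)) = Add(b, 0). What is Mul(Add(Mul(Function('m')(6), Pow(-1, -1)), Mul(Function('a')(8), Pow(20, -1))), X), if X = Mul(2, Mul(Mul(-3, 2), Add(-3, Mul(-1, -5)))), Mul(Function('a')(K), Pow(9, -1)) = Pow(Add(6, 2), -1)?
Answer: Rational(-11547, 20) ≈ -577.35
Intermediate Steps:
Function('m')(b) = Mul(-4, b) (Function('m')(b) = Mul(-4, Add(b, 0)) = Mul(-4, b))
Function('a')(K) = Rational(9, 8) (Function('a')(K) = Mul(9, Pow(Add(6, 2), -1)) = Mul(9, Pow(8, -1)) = Mul(9, Rational(1, 8)) = Rational(9, 8))
X = -24 (X = Mul(2, Mul(-6, Add(-3, 5))) = Mul(2, Mul(-6, 2)) = Mul(2, -12) = -24)
Mul(Add(Mul(Function('m')(6), Pow(-1, -1)), Mul(Function('a')(8), Pow(20, -1))), X) = Mul(Add(Mul(Mul(-4, 6), Pow(-1, -1)), Mul(Rational(9, 8), Pow(20, -1))), -24) = Mul(Add(Mul(-24, -1), Mul(Rational(9, 8), Rational(1, 20))), -24) = Mul(Add(24, Rational(9, 160)), -24) = Mul(Rational(3849, 160), -24) = Rational(-11547, 20)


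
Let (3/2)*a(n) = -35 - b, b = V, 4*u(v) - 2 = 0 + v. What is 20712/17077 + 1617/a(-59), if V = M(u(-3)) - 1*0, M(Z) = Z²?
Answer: -19730448/290309 ≈ -67.964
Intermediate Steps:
u(v) = ½ + v/4 (u(v) = ½ + (0 + v)/4 = ½ + v/4)
V = 1/16 (V = (½ + (¼)*(-3))² - 1*0 = (½ - ¾)² + 0 = (-¼)² + 0 = 1/16 + 0 = 1/16 ≈ 0.062500)
b = 1/16 ≈ 0.062500
a(n) = -187/8 (a(n) = 2*(-35 - 1*1/16)/3 = 2*(-35 - 1/16)/3 = (⅔)*(-561/16) = -187/8)
20712/17077 + 1617/a(-59) = 20712/17077 + 1617/(-187/8) = 20712*(1/17077) + 1617*(-8/187) = 20712/17077 - 1176/17 = -19730448/290309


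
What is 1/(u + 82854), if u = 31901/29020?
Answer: 29020/2404454981 ≈ 1.2069e-5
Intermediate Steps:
u = 31901/29020 (u = 31901*(1/29020) = 31901/29020 ≈ 1.0993)
1/(u + 82854) = 1/(31901/29020 + 82854) = 1/(2404454981/29020) = 29020/2404454981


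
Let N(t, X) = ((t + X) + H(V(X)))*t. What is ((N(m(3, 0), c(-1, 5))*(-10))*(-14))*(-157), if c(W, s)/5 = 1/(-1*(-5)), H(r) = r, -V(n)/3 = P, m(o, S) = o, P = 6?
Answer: 923160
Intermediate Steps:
V(n) = -18 (V(n) = -3*6 = -18)
c(W, s) = 1 (c(W, s) = 5/((-1*(-5))) = 5/5 = 5*(1/5) = 1)
N(t, X) = t*(-18 + X + t) (N(t, X) = ((t + X) - 18)*t = ((X + t) - 18)*t = (-18 + X + t)*t = t*(-18 + X + t))
((N(m(3, 0), c(-1, 5))*(-10))*(-14))*(-157) = (((3*(-18 + 1 + 3))*(-10))*(-14))*(-157) = (((3*(-14))*(-10))*(-14))*(-157) = (-42*(-10)*(-14))*(-157) = (420*(-14))*(-157) = -5880*(-157) = 923160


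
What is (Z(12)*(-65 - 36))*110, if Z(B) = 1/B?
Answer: -5555/6 ≈ -925.83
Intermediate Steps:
(Z(12)*(-65 - 36))*110 = ((-65 - 36)/12)*110 = ((1/12)*(-101))*110 = -101/12*110 = -5555/6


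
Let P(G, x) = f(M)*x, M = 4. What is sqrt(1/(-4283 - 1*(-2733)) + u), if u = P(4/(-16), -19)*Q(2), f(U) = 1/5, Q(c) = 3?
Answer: I*sqrt(1095602)/310 ≈ 3.3765*I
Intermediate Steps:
f(U) = 1/5
P(G, x) = x/5
u = -57/5 (u = ((1/5)*(-19))*3 = -19/5*3 = -57/5 ≈ -11.400)
sqrt(1/(-4283 - 1*(-2733)) + u) = sqrt(1/(-4283 - 1*(-2733)) - 57/5) = sqrt(1/(-4283 + 2733) - 57/5) = sqrt(1/(-1550) - 57/5) = sqrt(-1/1550 - 57/5) = sqrt(-17671/1550) = I*sqrt(1095602)/310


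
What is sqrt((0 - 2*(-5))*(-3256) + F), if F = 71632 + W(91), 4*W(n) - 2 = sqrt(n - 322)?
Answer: sqrt(156290 + I*sqrt(231))/2 ≈ 197.67 + 0.0096113*I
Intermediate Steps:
W(n) = 1/2 + sqrt(-322 + n)/4 (W(n) = 1/2 + sqrt(n - 322)/4 = 1/2 + sqrt(-322 + n)/4)
F = 143265/2 + I*sqrt(231)/4 (F = 71632 + (1/2 + sqrt(-322 + 91)/4) = 71632 + (1/2 + sqrt(-231)/4) = 71632 + (1/2 + (I*sqrt(231))/4) = 71632 + (1/2 + I*sqrt(231)/4) = 143265/2 + I*sqrt(231)/4 ≈ 71633.0 + 3.7997*I)
sqrt((0 - 2*(-5))*(-3256) + F) = sqrt((0 - 2*(-5))*(-3256) + (143265/2 + I*sqrt(231)/4)) = sqrt((0 + 10)*(-3256) + (143265/2 + I*sqrt(231)/4)) = sqrt(10*(-3256) + (143265/2 + I*sqrt(231)/4)) = sqrt(-32560 + (143265/2 + I*sqrt(231)/4)) = sqrt(78145/2 + I*sqrt(231)/4)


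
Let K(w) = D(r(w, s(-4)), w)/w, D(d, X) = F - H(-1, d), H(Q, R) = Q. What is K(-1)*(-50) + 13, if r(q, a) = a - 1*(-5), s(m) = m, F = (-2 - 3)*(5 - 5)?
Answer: 63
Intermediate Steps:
F = 0 (F = -5*0 = 0)
r(q, a) = 5 + a (r(q, a) = a + 5 = 5 + a)
D(d, X) = 1 (D(d, X) = 0 - 1*(-1) = 0 + 1 = 1)
K(w) = 1/w
K(-1)*(-50) + 13 = -50/(-1) + 13 = -1*(-50) + 13 = 50 + 13 = 63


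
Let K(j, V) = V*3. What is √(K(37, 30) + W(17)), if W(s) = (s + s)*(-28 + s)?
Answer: 2*I*√71 ≈ 16.852*I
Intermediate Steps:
K(j, V) = 3*V
W(s) = 2*s*(-28 + s) (W(s) = (2*s)*(-28 + s) = 2*s*(-28 + s))
√(K(37, 30) + W(17)) = √(3*30 + 2*17*(-28 + 17)) = √(90 + 2*17*(-11)) = √(90 - 374) = √(-284) = 2*I*√71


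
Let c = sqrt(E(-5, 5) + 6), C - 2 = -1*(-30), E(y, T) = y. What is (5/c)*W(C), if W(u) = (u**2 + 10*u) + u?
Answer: 6880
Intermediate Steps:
C = 32 (C = 2 - 1*(-30) = 2 + 30 = 32)
c = 1 (c = sqrt(-5 + 6) = sqrt(1) = 1)
W(u) = u**2 + 11*u
(5/c)*W(C) = (5/1)*(32*(11 + 32)) = (5*1)*(32*43) = 5*1376 = 6880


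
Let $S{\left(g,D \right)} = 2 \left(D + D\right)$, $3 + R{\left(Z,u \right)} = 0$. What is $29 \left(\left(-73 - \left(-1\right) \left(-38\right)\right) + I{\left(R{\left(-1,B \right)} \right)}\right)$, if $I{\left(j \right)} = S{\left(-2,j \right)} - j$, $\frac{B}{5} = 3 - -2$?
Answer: $-3480$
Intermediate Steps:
$B = 25$ ($B = 5 \left(3 - -2\right) = 5 \left(3 + 2\right) = 5 \cdot 5 = 25$)
$R{\left(Z,u \right)} = -3$ ($R{\left(Z,u \right)} = -3 + 0 = -3$)
$S{\left(g,D \right)} = 4 D$ ($S{\left(g,D \right)} = 2 \cdot 2 D = 4 D$)
$I{\left(j \right)} = 3 j$ ($I{\left(j \right)} = 4 j - j = 3 j$)
$29 \left(\left(-73 - \left(-1\right) \left(-38\right)\right) + I{\left(R{\left(-1,B \right)} \right)}\right) = 29 \left(\left(-73 - \left(-1\right) \left(-38\right)\right) + 3 \left(-3\right)\right) = 29 \left(\left(-73 - 38\right) - 9\right) = 29 \left(-111 - 9\right) = 29 \left(-120\right) = -3480$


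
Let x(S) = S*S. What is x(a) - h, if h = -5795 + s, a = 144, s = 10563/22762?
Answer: 603888059/22762 ≈ 26531.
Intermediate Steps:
s = 10563/22762 (s = 10563*(1/22762) = 10563/22762 ≈ 0.46406)
x(S) = S²
h = -131895227/22762 (h = -5795 + 10563/22762 = -131895227/22762 ≈ -5794.5)
x(a) - h = 144² - 1*(-131895227/22762) = 20736 + 131895227/22762 = 603888059/22762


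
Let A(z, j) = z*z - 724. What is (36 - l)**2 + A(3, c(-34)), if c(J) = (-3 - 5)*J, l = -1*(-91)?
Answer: 2310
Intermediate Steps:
l = 91
c(J) = -8*J
A(z, j) = -724 + z**2 (A(z, j) = z**2 - 724 = -724 + z**2)
(36 - l)**2 + A(3, c(-34)) = (36 - 1*91)**2 + (-724 + 3**2) = (36 - 91)**2 + (-724 + 9) = (-55)**2 - 715 = 3025 - 715 = 2310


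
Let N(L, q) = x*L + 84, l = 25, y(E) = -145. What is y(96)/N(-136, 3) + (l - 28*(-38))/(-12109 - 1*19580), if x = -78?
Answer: -1804277/37646532 ≈ -0.047927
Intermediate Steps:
N(L, q) = 84 - 78*L (N(L, q) = -78*L + 84 = 84 - 78*L)
y(96)/N(-136, 3) + (l - 28*(-38))/(-12109 - 1*19580) = -145/(84 - 78*(-136)) + (25 - 28*(-38))/(-12109 - 1*19580) = -145/(84 + 10608) + (25 + 1064)/(-12109 - 19580) = -145/10692 + 1089/(-31689) = -145*1/10692 + 1089*(-1/31689) = -145/10692 - 121/3521 = -1804277/37646532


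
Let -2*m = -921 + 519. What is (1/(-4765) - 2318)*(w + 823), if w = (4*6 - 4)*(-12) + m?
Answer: -8659492464/4765 ≈ -1.8173e+6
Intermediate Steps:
m = 201 (m = -(-921 + 519)/2 = -½*(-402) = 201)
w = -39 (w = (4*6 - 4)*(-12) + 201 = (24 - 4)*(-12) + 201 = 20*(-12) + 201 = -240 + 201 = -39)
(1/(-4765) - 2318)*(w + 823) = (1/(-4765) - 2318)*(-39 + 823) = (-1/4765 - 2318)*784 = -11045271/4765*784 = -8659492464/4765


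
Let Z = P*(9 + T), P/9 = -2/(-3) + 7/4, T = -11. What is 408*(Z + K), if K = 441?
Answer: 162180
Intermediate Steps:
P = 87/4 (P = 9*(-2/(-3) + 7/4) = 9*(-2*(-⅓) + 7*(¼)) = 9*(⅔ + 7/4) = 9*(29/12) = 87/4 ≈ 21.750)
Z = -87/2 (Z = 87*(9 - 11)/4 = (87/4)*(-2) = -87/2 ≈ -43.500)
408*(Z + K) = 408*(-87/2 + 441) = 408*(795/2) = 162180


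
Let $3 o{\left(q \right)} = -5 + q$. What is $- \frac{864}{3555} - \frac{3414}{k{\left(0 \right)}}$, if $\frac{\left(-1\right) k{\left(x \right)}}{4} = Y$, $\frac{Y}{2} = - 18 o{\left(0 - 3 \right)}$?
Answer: $\frac{218611}{25280} \approx 8.6476$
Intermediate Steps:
$o{\left(q \right)} = - \frac{5}{3} + \frac{q}{3}$ ($o{\left(q \right)} = \frac{-5 + q}{3} = - \frac{5}{3} + \frac{q}{3}$)
$Y = 96$ ($Y = 2 \left(- 18 \left(- \frac{5}{3} + \frac{0 - 3}{3}\right)\right) = 2 \left(- 18 \left(- \frac{5}{3} + \frac{1}{3} \left(-3\right)\right)\right) = 2 \left(- 18 \left(- \frac{5}{3} - 1\right)\right) = 2 \left(\left(-18\right) \left(- \frac{8}{3}\right)\right) = 2 \cdot 48 = 96$)
$k{\left(x \right)} = -384$ ($k{\left(x \right)} = \left(-4\right) 96 = -384$)
$- \frac{864}{3555} - \frac{3414}{k{\left(0 \right)}} = - \frac{864}{3555} - \frac{3414}{-384} = \left(-864\right) \frac{1}{3555} - - \frac{569}{64} = - \frac{96}{395} + \frac{569}{64} = \frac{218611}{25280}$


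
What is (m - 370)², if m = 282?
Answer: 7744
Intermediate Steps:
(m - 370)² = (282 - 370)² = (-88)² = 7744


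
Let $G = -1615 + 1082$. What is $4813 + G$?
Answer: $4280$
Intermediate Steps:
$G = -533$
$4813 + G = 4813 - 533 = 4280$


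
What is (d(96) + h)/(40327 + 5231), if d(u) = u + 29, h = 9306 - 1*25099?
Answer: -7834/22779 ≈ -0.34391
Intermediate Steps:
h = -15793 (h = 9306 - 25099 = -15793)
d(u) = 29 + u
(d(96) + h)/(40327 + 5231) = ((29 + 96) - 15793)/(40327 + 5231) = (125 - 15793)/45558 = -15668*1/45558 = -7834/22779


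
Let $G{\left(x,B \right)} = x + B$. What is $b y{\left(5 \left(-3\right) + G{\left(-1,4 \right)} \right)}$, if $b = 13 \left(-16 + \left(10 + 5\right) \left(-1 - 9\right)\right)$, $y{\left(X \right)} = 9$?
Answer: $-19422$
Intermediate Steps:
$G{\left(x,B \right)} = B + x$
$b = -2158$ ($b = 13 \left(-16 + 15 \left(-10\right)\right) = 13 \left(-16 - 150\right) = 13 \left(-166\right) = -2158$)
$b y{\left(5 \left(-3\right) + G{\left(-1,4 \right)} \right)} = \left(-2158\right) 9 = -19422$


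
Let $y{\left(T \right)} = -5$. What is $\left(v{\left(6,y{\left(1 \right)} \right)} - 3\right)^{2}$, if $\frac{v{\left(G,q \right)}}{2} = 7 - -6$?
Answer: $529$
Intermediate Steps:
$v{\left(G,q \right)} = 26$ ($v{\left(G,q \right)} = 2 \left(7 - -6\right) = 2 \left(7 + 6\right) = 2 \cdot 13 = 26$)
$\left(v{\left(6,y{\left(1 \right)} \right)} - 3\right)^{2} = \left(26 - 3\right)^{2} = 23^{2} = 529$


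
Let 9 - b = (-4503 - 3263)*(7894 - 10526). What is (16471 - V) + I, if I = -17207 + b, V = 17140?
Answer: -20457979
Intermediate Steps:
b = -20440103 (b = 9 - (-4503 - 3263)*(7894 - 10526) = 9 - (-7766)*(-2632) = 9 - 1*20440112 = 9 - 20440112 = -20440103)
I = -20457310 (I = -17207 - 20440103 = -20457310)
(16471 - V) + I = (16471 - 1*17140) - 20457310 = (16471 - 17140) - 20457310 = -669 - 20457310 = -20457979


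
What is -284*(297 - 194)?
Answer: -29252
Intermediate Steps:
-284*(297 - 194) = -284*103 = -29252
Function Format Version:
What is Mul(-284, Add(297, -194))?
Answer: -29252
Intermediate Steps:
Mul(-284, Add(297, -194)) = Mul(-284, 103) = -29252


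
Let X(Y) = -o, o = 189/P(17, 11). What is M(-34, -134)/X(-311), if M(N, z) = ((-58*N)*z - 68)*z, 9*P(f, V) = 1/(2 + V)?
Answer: -2724488/1701 ≈ -1601.7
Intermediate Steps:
P(f, V) = 1/(9*(2 + V))
o = 22113 (o = 189/((1/(9*(2 + 11)))) = 189/(((1/9)/13)) = 189/(((1/9)*(1/13))) = 189/(1/117) = 189*117 = 22113)
X(Y) = -22113 (X(Y) = -1*22113 = -22113)
M(N, z) = z*(-68 - 58*N*z) (M(N, z) = (-58*N*z - 68)*z = (-68 - 58*N*z)*z = z*(-68 - 58*N*z))
M(-34, -134)/X(-311) = -2*(-134)*(34 + 29*(-34)*(-134))/(-22113) = -2*(-134)*(34 + 132124)*(-1/22113) = -2*(-134)*132158*(-1/22113) = 35418344*(-1/22113) = -2724488/1701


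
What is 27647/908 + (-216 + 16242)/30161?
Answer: 848412775/27386188 ≈ 30.980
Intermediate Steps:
27647/908 + (-216 + 16242)/30161 = 27647*(1/908) + 16026*(1/30161) = 27647/908 + 16026/30161 = 848412775/27386188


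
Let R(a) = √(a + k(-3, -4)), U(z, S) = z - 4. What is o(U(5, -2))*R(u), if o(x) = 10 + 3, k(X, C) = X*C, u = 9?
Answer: 13*√21 ≈ 59.573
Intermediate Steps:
U(z, S) = -4 + z
k(X, C) = C*X
o(x) = 13
R(a) = √(12 + a) (R(a) = √(a - 4*(-3)) = √(a + 12) = √(12 + a))
o(U(5, -2))*R(u) = 13*√(12 + 9) = 13*√21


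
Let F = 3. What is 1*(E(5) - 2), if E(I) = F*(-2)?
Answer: -8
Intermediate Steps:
E(I) = -6 (E(I) = 3*(-2) = -6)
1*(E(5) - 2) = 1*(-6 - 2) = 1*(-8) = -8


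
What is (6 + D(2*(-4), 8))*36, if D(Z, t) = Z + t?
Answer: 216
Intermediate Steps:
(6 + D(2*(-4), 8))*36 = (6 + (2*(-4) + 8))*36 = (6 + (-8 + 8))*36 = (6 + 0)*36 = 6*36 = 216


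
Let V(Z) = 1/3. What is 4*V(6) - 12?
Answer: -32/3 ≈ -10.667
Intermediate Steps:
V(Z) = ⅓
4*V(6) - 12 = 4*(⅓) - 12 = 4/3 - 12 = -32/3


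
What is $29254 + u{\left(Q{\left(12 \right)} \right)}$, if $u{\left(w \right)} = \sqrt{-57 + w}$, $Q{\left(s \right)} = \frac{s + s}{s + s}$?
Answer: $29254 + 2 i \sqrt{14} \approx 29254.0 + 7.4833 i$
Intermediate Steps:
$Q{\left(s \right)} = 1$ ($Q{\left(s \right)} = \frac{2 s}{2 s} = 2 s \frac{1}{2 s} = 1$)
$29254 + u{\left(Q{\left(12 \right)} \right)} = 29254 + \sqrt{-57 + 1} = 29254 + \sqrt{-56} = 29254 + 2 i \sqrt{14}$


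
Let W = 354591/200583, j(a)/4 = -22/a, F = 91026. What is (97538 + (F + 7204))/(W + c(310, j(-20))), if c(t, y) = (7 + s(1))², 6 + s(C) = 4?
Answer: 10538844/1441 ≈ 7313.6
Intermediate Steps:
s(C) = -2 (s(C) = -6 + 4 = -2)
j(a) = -88/a (j(a) = 4*(-22/a) = -88/a)
c(t, y) = 25 (c(t, y) = (7 - 2)² = 5² = 25)
W = 571/323 (W = 354591*(1/200583) = 571/323 ≈ 1.7678)
(97538 + (F + 7204))/(W + c(310, j(-20))) = (97538 + (91026 + 7204))/(571/323 + 25) = (97538 + 98230)/(8646/323) = 195768*(323/8646) = 10538844/1441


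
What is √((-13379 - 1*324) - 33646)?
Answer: 3*I*√5261 ≈ 217.6*I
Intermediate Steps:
√((-13379 - 1*324) - 33646) = √((-13379 - 324) - 33646) = √(-13703 - 33646) = √(-47349) = 3*I*√5261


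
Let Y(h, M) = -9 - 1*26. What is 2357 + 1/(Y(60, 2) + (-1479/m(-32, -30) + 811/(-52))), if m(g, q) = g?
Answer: 4291681/1821 ≈ 2356.8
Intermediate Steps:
Y(h, M) = -35 (Y(h, M) = -9 - 26 = -35)
2357 + 1/(Y(60, 2) + (-1479/m(-32, -30) + 811/(-52))) = 2357 + 1/(-35 + (-1479/(-32) + 811/(-52))) = 2357 + 1/(-35 + (-1479*(-1/32) + 811*(-1/52))) = 2357 + 1/(-35 + (1479/32 - 811/52)) = 2357 + 1/(-35 + 12739/416) = 2357 + 1/(-1821/416) = 2357 - 416/1821 = 4291681/1821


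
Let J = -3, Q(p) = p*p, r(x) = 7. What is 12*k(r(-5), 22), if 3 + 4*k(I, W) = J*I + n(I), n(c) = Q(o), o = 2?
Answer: -60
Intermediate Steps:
Q(p) = p²
n(c) = 4 (n(c) = 2² = 4)
k(I, W) = ¼ - 3*I/4 (k(I, W) = -¾ + (-3*I + 4)/4 = -¾ + (4 - 3*I)/4 = -¾ + (1 - 3*I/4) = ¼ - 3*I/4)
12*k(r(-5), 22) = 12*(¼ - ¾*7) = 12*(¼ - 21/4) = 12*(-5) = -60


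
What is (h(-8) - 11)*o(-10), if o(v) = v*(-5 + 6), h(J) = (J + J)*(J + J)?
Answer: -2450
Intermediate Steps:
h(J) = 4*J² (h(J) = (2*J)*(2*J) = 4*J²)
o(v) = v (o(v) = v*1 = v)
(h(-8) - 11)*o(-10) = (4*(-8)² - 11)*(-10) = (4*64 - 11)*(-10) = (256 - 11)*(-10) = 245*(-10) = -2450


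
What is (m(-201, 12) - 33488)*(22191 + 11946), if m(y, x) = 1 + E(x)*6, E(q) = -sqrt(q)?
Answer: -1143145719 - 409644*sqrt(3) ≈ -1.1439e+9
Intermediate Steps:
m(y, x) = 1 - 6*sqrt(x) (m(y, x) = 1 - sqrt(x)*6 = 1 - 6*sqrt(x))
(m(-201, 12) - 33488)*(22191 + 11946) = ((1 - 12*sqrt(3)) - 33488)*(22191 + 11946) = ((1 - 12*sqrt(3)) - 33488)*34137 = (-33487 - 12*sqrt(3))*34137 = -1143145719 - 409644*sqrt(3)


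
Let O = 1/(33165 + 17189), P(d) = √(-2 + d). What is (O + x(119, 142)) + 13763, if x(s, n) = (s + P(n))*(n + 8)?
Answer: 1591841003/50354 + 300*√35 ≈ 33388.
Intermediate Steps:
O = 1/50354 ≈ 1.9859e-5
x(s, n) = (8 + n)*(s + √(-2 + n)) (x(s, n) = (s + √(-2 + n))*(n + 8) = (s + √(-2 + n))*(8 + n) = (8 + n)*(s + √(-2 + n)))
(O + x(119, 142)) + 13763 = (1/50354 + (8*119 + 8*√(-2 + 142) + 142*119 + 142*√(-2 + 142))) + 13763 = (1/50354 + (952 + 8*√140 + 16898 + 142*√140)) + 13763 = (1/50354 + (952 + 8*(2*√35) + 16898 + 142*(2*√35))) + 13763 = (1/50354 + (952 + 16*√35 + 16898 + 284*√35)) + 13763 = (1/50354 + (17850 + 300*√35)) + 13763 = (898818901/50354 + 300*√35) + 13763 = 1591841003/50354 + 300*√35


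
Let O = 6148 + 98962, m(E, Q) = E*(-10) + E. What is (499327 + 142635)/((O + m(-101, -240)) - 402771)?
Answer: -320981/148376 ≈ -2.1633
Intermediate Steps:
m(E, Q) = -9*E (m(E, Q) = -10*E + E = -9*E)
O = 105110
(499327 + 142635)/((O + m(-101, -240)) - 402771) = (499327 + 142635)/((105110 - 9*(-101)) - 402771) = 641962/((105110 + 909) - 402771) = 641962/(106019 - 402771) = 641962/(-296752) = 641962*(-1/296752) = -320981/148376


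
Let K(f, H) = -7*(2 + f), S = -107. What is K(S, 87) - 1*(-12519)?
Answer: 13254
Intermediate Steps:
K(f, H) = -14 - 7*f
K(S, 87) - 1*(-12519) = (-14 - 7*(-107)) - 1*(-12519) = (-14 + 749) + 12519 = 735 + 12519 = 13254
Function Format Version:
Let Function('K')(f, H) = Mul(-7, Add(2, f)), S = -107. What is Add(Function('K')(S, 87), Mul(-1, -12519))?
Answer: 13254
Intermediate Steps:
Function('K')(f, H) = Add(-14, Mul(-7, f))
Add(Function('K')(S, 87), Mul(-1, -12519)) = Add(Add(-14, Mul(-7, -107)), Mul(-1, -12519)) = Add(Add(-14, 749), 12519) = Add(735, 12519) = 13254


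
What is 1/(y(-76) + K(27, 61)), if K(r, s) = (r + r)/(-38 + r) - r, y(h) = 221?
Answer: 11/2080 ≈ 0.0052885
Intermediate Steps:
K(r, s) = -r + 2*r/(-38 + r) (K(r, s) = (2*r)/(-38 + r) - r = 2*r/(-38 + r) - r = -r + 2*r/(-38 + r))
1/(y(-76) + K(27, 61)) = 1/(221 + 27*(40 - 1*27)/(-38 + 27)) = 1/(221 + 27*(40 - 27)/(-11)) = 1/(221 + 27*(-1/11)*13) = 1/(221 - 351/11) = 1/(2080/11) = 11/2080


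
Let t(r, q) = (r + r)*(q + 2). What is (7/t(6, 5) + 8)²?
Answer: 9409/144 ≈ 65.340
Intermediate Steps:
t(r, q) = 2*r*(2 + q) (t(r, q) = (2*r)*(2 + q) = 2*r*(2 + q))
(7/t(6, 5) + 8)² = (7/((2*6*(2 + 5))) + 8)² = (7/((2*6*7)) + 8)² = (7/84 + 8)² = (7*(1/84) + 8)² = (1/12 + 8)² = (97/12)² = 9409/144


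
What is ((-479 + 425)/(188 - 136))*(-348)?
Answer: 4698/13 ≈ 361.38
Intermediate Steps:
((-479 + 425)/(188 - 136))*(-348) = -54/52*(-348) = -54*1/52*(-348) = -27/26*(-348) = 4698/13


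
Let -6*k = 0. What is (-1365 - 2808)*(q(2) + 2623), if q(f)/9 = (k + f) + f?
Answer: -11096007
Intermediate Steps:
k = 0 (k = -⅙*0 = 0)
q(f) = 18*f (q(f) = 9*((0 + f) + f) = 9*(f + f) = 9*(2*f) = 18*f)
(-1365 - 2808)*(q(2) + 2623) = (-1365 - 2808)*(18*2 + 2623) = -4173*(36 + 2623) = -4173*2659 = -11096007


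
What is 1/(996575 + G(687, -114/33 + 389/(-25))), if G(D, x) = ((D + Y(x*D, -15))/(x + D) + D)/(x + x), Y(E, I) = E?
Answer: 320182128/319079876072875 ≈ 1.0035e-6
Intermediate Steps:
G(D, x) = (D + (D + D*x)/(D + x))/(2*x) (G(D, x) = ((D + x*D)/(x + D) + D)/(x + x) = ((D + D*x)/(D + x) + D)/((2*x)) = ((D + D*x)/(D + x) + D)*(1/(2*x)) = (D + (D + D*x)/(D + x))*(1/(2*x)) = (D + (D + D*x)/(D + x))/(2*x))
1/(996575 + G(687, -114/33 + 389/(-25))) = 1/(996575 + (1/2)*687*(1 + 687 + 2*(-114/33 + 389/(-25)))/((-114/33 + 389/(-25))*(687 + (-114/33 + 389/(-25))))) = 1/(996575 + (1/2)*687*(1 + 687 + 2*(-114*1/33 + 389*(-1/25)))/((-114*1/33 + 389*(-1/25))*(687 + (-114*1/33 + 389*(-1/25))))) = 1/(996575 + (1/2)*687*(1 + 687 + 2*(-38/11 - 389/25))/(-38/11 - 389/25*(687 + (-38/11 - 389/25)))) = 1/(996575 + (1/2)*687*(1 + 687 + 2*(-5229/275))/(-5229/275*(687 - 5229/275))) = 1/(996575 + (1/2)*687*(-275/5229)*(1 + 687 - 10458/275)/(183696/275)) = 1/(996575 + (1/2)*687*(-275/5229)*(275/183696)*(178742/275)) = 1/(996575 - 5628138725/320182128) = 1/(319079876072875/320182128) = 320182128/319079876072875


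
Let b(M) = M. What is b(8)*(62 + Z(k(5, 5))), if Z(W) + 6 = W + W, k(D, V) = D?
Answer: 528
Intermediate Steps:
Z(W) = -6 + 2*W (Z(W) = -6 + (W + W) = -6 + 2*W)
b(8)*(62 + Z(k(5, 5))) = 8*(62 + (-6 + 2*5)) = 8*(62 + (-6 + 10)) = 8*(62 + 4) = 8*66 = 528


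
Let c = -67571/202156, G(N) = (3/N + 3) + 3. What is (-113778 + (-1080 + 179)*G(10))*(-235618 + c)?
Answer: 56898066006294597/2021560 ≈ 2.8146e+10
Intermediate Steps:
G(N) = 6 + 3/N (G(N) = (3 + 3/N) + 3 = 6 + 3/N)
c = -67571/202156 (c = -67571*1/202156 = -67571/202156 ≈ -0.33425)
(-113778 + (-1080 + 179)*G(10))*(-235618 + c) = (-113778 + (-1080 + 179)*(6 + 3/10))*(-235618 - 67571/202156) = (-113778 - 901*(6 + 3*(1/10)))*(-47631659979/202156) = (-113778 - 901*(6 + 3/10))*(-47631659979/202156) = (-113778 - 901*63/10)*(-47631659979/202156) = (-113778 - 56763/10)*(-47631659979/202156) = -1194543/10*(-47631659979/202156) = 56898066006294597/2021560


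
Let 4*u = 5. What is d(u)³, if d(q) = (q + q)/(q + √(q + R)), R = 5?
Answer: 8/27 ≈ 0.29630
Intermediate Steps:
u = 5/4 (u = (¼)*5 = 5/4 ≈ 1.2500)
d(q) = 2*q/(q + √(5 + q)) (d(q) = (q + q)/(q + √(q + 5)) = (2*q)/(q + √(5 + q)) = 2*q/(q + √(5 + q)))
d(u)³ = (2*(5/4)/(5/4 + √(5 + 5/4)))³ = (2*(5/4)/(5/4 + √(25/4)))³ = (2*(5/4)/(5/4 + 5/2))³ = (2*(5/4)/(15/4))³ = (2*(5/4)*(4/15))³ = (⅔)³ = 8/27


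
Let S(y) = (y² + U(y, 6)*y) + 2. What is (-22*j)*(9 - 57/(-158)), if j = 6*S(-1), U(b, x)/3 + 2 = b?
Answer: -1171368/79 ≈ -14827.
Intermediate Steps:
U(b, x) = -6 + 3*b
S(y) = 2 + y² + y*(-6 + 3*y) (S(y) = (y² + (-6 + 3*y)*y) + 2 = (y² + y*(-6 + 3*y)) + 2 = 2 + y² + y*(-6 + 3*y))
j = 72 (j = 6*(2 - 6*(-1) + 4*(-1)²) = 6*(2 + 6 + 4*1) = 6*(2 + 6 + 4) = 6*12 = 72)
(-22*j)*(9 - 57/(-158)) = (-22*72)*(9 - 57/(-158)) = -1584*(9 - 57*(-1/158)) = -1584*(9 + 57/158) = -1584*1479/158 = -1171368/79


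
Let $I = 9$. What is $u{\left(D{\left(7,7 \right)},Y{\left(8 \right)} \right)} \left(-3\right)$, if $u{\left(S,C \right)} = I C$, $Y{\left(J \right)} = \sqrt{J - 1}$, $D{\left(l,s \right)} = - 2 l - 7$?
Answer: $- 27 \sqrt{7} \approx -71.435$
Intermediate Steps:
$D{\left(l,s \right)} = -7 - 2 l$
$Y{\left(J \right)} = \sqrt{-1 + J}$
$u{\left(S,C \right)} = 9 C$
$u{\left(D{\left(7,7 \right)},Y{\left(8 \right)} \right)} \left(-3\right) = 9 \sqrt{-1 + 8} \left(-3\right) = 9 \sqrt{7} \left(-3\right) = - 27 \sqrt{7}$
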